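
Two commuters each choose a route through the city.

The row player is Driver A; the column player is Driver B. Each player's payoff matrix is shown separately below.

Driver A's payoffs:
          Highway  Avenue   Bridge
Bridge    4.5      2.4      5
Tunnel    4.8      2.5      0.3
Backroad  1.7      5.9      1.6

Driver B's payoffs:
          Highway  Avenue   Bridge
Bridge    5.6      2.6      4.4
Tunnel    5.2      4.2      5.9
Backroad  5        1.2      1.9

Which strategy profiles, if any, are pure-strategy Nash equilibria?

Check each profile: it is a Nash equilibrium iff no player can strictly gain by switching unilaterally.
(Bridge, Highway): Driver A can switch to Tunnel (4.5 → 4.8). Not NE.
(Bridge, Avenue): Driver A can switch to Tunnel (2.4 → 2.5). Not NE.
(Bridge, Bridge): Driver B can switch to Highway (4.4 → 5.6). Not NE.
(Tunnel, Highway): Driver B can switch to Bridge (5.2 → 5.9). Not NE.
(Tunnel, Avenue): Driver A can switch to Backroad (2.5 → 5.9). Not NE.
(Tunnel, Bridge): Driver A can switch to Bridge (0.3 → 5). Not NE.
(Backroad, Highway): Driver A can switch to Bridge (1.7 → 4.5). Not NE.
(Backroad, Avenue): Driver B can switch to Highway (1.2 → 5). Not NE.
(The remaining 1 profile has a profitable deviation by the same check.)

There is no pure-strategy Nash equilibrium.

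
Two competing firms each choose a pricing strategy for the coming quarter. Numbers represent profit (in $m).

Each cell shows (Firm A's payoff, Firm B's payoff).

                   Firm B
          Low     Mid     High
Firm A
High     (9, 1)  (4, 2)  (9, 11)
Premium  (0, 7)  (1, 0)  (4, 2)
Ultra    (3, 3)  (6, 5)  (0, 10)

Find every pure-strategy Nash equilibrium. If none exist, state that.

(High, High)

Firm A against Low: payoffs 9, 0, 3 → best response High.
Firm A against Mid: payoffs 4, 1, 6 → best response Ultra.
Firm A against High: payoffs 9, 4, 0 → best response High.
Firm B against High: payoffs 1, 2, 11 → best response High.
Firm B against Premium: payoffs 7, 0, 2 → best response Low.
Firm B against Ultra: payoffs 3, 5, 10 → best response High.
Mutual best responses: (High, High).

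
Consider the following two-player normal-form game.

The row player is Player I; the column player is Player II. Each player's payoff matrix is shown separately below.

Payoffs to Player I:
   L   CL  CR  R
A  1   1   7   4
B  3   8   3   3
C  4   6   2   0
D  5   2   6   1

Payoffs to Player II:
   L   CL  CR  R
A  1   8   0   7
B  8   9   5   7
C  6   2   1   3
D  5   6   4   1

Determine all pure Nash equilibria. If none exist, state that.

For each player, find the best response to each opponent profile; mutual best responses are the pure NE.
Player I against L: payoffs 1, 3, 4, 5 → best response D.
Player I against CL: payoffs 1, 8, 6, 2 → best response B.
Player I against CR: payoffs 7, 3, 2, 6 → best response A.
Player I against R: payoffs 4, 3, 0, 1 → best response A.
Player II against A: payoffs 1, 8, 0, 7 → best response CL.
Player II against B: payoffs 8, 9, 5, 7 → best response CL.
Player II against C: payoffs 6, 2, 1, 3 → best response L.
Player II against D: payoffs 5, 6, 4, 1 → best response CL.
Mutual best responses: (B, CL).

Pure NE: (B, CL)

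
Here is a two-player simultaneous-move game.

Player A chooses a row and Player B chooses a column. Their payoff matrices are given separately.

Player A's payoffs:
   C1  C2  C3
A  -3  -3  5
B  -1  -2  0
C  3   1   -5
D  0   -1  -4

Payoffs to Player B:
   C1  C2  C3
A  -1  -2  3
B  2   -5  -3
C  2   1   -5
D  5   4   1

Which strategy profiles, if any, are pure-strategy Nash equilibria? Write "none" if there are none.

Pure-strategy Nash equilibria: (A, C3); (C, C1)

(A, C1): Player A can switch to B (-3 → -1). Not NE.
(A, C2): Player A can switch to B (-3 → -2). Not NE.
(A, C3): Player A gets 5, best alternative 0; Player B gets 3, best alternative -1. No profitable deviation — NE.
(B, C1): Player A can switch to C (-1 → 3). Not NE.
(B, C2): Player A can switch to C (-2 → 1). Not NE.
(B, C3): Player A can switch to A (0 → 5). Not NE.
(C, C1): Player A gets 3, best alternative 0; Player B gets 2, best alternative 1. No profitable deviation — NE.
(C, C2): Player B can switch to C1 (1 → 2). Not NE.
(C, C3): Player A can switch to A (-5 → 5). Not NE.
(D, C1): Player A can switch to C (0 → 3). Not NE.
(The remaining 2 profiles each have a profitable deviation by the same check.)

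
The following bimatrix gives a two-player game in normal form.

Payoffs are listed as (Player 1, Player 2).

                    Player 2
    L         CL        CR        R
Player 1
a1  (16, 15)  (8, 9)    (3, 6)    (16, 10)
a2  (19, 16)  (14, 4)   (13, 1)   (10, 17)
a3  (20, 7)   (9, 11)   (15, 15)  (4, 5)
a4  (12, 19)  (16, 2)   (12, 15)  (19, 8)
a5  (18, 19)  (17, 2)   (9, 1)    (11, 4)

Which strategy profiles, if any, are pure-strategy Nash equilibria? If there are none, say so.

The unique pure-strategy Nash equilibrium is (a3, CR).

Mark each player's best response to every combination of opponents' strategies; a profile where every player is best-responding is a pure Nash equilibrium.
Player 1 against L: payoffs 16, 19, 20, 12, 18 → best response a3.
Player 1 against CL: payoffs 8, 14, 9, 16, 17 → best response a5.
Player 1 against CR: payoffs 3, 13, 15, 12, 9 → best response a3.
Player 1 against R: payoffs 16, 10, 4, 19, 11 → best response a4.
Player 2 against a1: payoffs 15, 9, 6, 10 → best response L.
Player 2 against a2: payoffs 16, 4, 1, 17 → best response R.
Player 2 against a3: payoffs 7, 11, 15, 5 → best response CR.
Player 2 against a4: payoffs 19, 2, 15, 8 → best response L.
Player 2 against a5: payoffs 19, 2, 1, 4 → best response L.
Mutual best responses: (a3, CR).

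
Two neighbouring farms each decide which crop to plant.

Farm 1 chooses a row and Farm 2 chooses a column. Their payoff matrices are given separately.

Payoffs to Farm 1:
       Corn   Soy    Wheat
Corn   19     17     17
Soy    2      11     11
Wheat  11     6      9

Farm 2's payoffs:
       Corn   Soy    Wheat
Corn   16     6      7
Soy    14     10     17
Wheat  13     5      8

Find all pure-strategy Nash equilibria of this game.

Pure NE: (Corn, Corn)

(Corn, Corn): Farm 1 gets 19, best alternative 11; Farm 2 gets 16, best alternative 7. No profitable deviation — NE.
(Corn, Soy): Farm 2 can switch to Corn (6 → 16). Not NE.
(Corn, Wheat): Farm 2 can switch to Corn (7 → 16). Not NE.
(Soy, Corn): Farm 1 can switch to Corn (2 → 19). Not NE.
(Soy, Soy): Farm 1 can switch to Corn (11 → 17). Not NE.
(Soy, Wheat): Farm 1 can switch to Corn (11 → 17). Not NE.
(Wheat, Corn): Farm 1 can switch to Corn (11 → 19). Not NE.
(Wheat, Soy): Farm 1 can switch to Corn (6 → 17). Not NE.
(Wheat, Wheat): Farm 1 can switch to Corn (9 → 17). Not NE.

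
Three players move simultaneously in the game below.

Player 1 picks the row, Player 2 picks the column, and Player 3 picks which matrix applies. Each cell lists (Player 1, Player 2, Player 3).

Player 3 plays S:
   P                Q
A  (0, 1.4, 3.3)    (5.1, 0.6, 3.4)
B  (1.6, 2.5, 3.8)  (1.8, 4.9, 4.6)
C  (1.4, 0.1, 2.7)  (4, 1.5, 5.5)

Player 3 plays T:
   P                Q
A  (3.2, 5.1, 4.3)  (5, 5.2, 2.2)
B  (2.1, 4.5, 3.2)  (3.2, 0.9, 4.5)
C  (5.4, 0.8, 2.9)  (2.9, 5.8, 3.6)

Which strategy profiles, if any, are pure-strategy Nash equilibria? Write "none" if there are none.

none

(A, P, S): Player 1 can switch to B (0 → 1.6). Not NE.
(A, P, T): Player 1 can switch to C (3.2 → 5.4). Not NE.
(A, Q, S): Player 2 can switch to P (0.6 → 1.4). Not NE.
(A, Q, T): Player 3 can switch to S (2.2 → 3.4). Not NE.
(B, P, S): Player 2 can switch to Q (2.5 → 4.9). Not NE.
(B, P, T): Player 1 can switch to A (2.1 → 3.2). Not NE.
(B, Q, S): Player 1 can switch to A (1.8 → 5.1). Not NE.
(B, Q, T): Player 1 can switch to A (3.2 → 5). Not NE.
(C, P, S): Player 1 can switch to B (1.4 → 1.6). Not NE.
(C, P, T): Player 2 can switch to Q (0.8 → 5.8). Not NE.
(The remaining 2 profiles each have a profitable deviation by the same check.)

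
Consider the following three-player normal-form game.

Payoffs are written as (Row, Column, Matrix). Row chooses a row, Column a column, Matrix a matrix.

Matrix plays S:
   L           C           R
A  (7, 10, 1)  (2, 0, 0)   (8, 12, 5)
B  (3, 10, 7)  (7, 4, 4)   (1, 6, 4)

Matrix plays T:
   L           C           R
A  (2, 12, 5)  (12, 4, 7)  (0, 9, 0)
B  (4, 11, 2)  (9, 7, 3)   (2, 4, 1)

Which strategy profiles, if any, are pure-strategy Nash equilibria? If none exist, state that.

(A, L, S): Column can switch to R (10 → 12). Not NE.
(A, L, T): Row can switch to B (2 → 4). Not NE.
(A, C, S): Row can switch to B (2 → 7). Not NE.
(A, C, T): Column can switch to L (4 → 12). Not NE.
(A, R, S): Row gets 8, best alternative 1; Column gets 12, best alternative 10; Matrix gets 5, best alternative 0. No profitable deviation — NE.
(A, R, T): Row can switch to B (0 → 2). Not NE.
(B, L, S): Row can switch to A (3 → 7). Not NE.
(B, L, T): Matrix can switch to S (2 → 7). Not NE.
(B, C, S): Column can switch to L (4 → 10). Not NE.
(B, C, T): Row can switch to A (9 → 12). Not NE.
(B, R, S): Row can switch to A (1 → 8). Not NE.
(B, R, T): Column can switch to L (4 → 11). Not NE.

Pure NE: (A, R, S)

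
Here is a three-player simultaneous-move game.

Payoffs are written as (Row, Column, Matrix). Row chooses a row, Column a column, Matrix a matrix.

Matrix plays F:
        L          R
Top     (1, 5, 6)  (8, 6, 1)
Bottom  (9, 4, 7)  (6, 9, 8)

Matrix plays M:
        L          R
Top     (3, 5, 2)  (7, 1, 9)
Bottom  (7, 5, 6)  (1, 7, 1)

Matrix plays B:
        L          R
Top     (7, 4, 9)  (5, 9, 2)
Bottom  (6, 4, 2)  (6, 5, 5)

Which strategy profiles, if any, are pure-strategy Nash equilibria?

This game has no pure Nash equilibrium.

Row against (L, F): payoffs 1, 9 → best response Bottom.
Row against (L, M): payoffs 3, 7 → best response Bottom.
Row against (L, B): payoffs 7, 6 → best response Top.
Row against (R, F): payoffs 8, 6 → best response Top.
Row against (R, M): payoffs 7, 1 → best response Top.
Row against (R, B): payoffs 5, 6 → best response Bottom.
Column against (Top, F): payoffs 5, 6 → best response R.
Column against (Top, M): payoffs 5, 1 → best response L.
Column against (Top, B): payoffs 4, 9 → best response R.
Column against (Bottom, F): payoffs 4, 9 → best response R.
Column against (Bottom, M): payoffs 5, 7 → best response R.
Column against (Bottom, B): payoffs 4, 5 → best response R.
Matrix against (Top, L): payoffs 6, 2, 9 → best response B.
Matrix against (Top, R): payoffs 1, 9, 2 → best response M.
Matrix against (Bottom, L): payoffs 7, 6, 2 → best response F.
Matrix against (Bottom, R): payoffs 8, 1, 5 → best response F.
No profile is a mutual best response for all players.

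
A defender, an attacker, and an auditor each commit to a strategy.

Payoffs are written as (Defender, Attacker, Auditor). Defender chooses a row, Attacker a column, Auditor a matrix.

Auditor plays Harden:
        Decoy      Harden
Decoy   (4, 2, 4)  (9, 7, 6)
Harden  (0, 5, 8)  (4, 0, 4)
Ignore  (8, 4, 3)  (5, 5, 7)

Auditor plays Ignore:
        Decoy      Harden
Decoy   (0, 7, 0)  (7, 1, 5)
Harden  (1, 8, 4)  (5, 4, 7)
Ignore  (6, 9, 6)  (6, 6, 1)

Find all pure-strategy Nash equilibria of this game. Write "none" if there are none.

For each player, find the best response to each opponent profile; mutual best responses are the pure NE.
Defender against (Decoy, Harden): payoffs 4, 0, 8 → best response Ignore.
Defender against (Decoy, Ignore): payoffs 0, 1, 6 → best response Ignore.
Defender against (Harden, Harden): payoffs 9, 4, 5 → best response Decoy.
Defender against (Harden, Ignore): payoffs 7, 5, 6 → best response Decoy.
Attacker against (Decoy, Harden): payoffs 2, 7 → best response Harden.
Attacker against (Decoy, Ignore): payoffs 7, 1 → best response Decoy.
Attacker against (Harden, Harden): payoffs 5, 0 → best response Decoy.
Attacker against (Harden, Ignore): payoffs 8, 4 → best response Decoy.
Attacker against (Ignore, Harden): payoffs 4, 5 → best response Harden.
Attacker against (Ignore, Ignore): payoffs 9, 6 → best response Decoy.
Auditor against (Decoy, Decoy): payoffs 4, 0 → best response Harden.
Auditor against (Decoy, Harden): payoffs 6, 5 → best response Harden.
Auditor against (Harden, Decoy): payoffs 8, 4 → best response Harden.
Auditor against (Harden, Harden): payoffs 4, 7 → best response Ignore.
Auditor against (Ignore, Decoy): payoffs 3, 6 → best response Ignore.
Auditor against (Ignore, Harden): payoffs 7, 1 → best response Harden.
Mutual best responses: (Decoy, Harden, Harden); (Ignore, Decoy, Ignore).

(Decoy, Harden, Harden), (Ignore, Decoy, Ignore)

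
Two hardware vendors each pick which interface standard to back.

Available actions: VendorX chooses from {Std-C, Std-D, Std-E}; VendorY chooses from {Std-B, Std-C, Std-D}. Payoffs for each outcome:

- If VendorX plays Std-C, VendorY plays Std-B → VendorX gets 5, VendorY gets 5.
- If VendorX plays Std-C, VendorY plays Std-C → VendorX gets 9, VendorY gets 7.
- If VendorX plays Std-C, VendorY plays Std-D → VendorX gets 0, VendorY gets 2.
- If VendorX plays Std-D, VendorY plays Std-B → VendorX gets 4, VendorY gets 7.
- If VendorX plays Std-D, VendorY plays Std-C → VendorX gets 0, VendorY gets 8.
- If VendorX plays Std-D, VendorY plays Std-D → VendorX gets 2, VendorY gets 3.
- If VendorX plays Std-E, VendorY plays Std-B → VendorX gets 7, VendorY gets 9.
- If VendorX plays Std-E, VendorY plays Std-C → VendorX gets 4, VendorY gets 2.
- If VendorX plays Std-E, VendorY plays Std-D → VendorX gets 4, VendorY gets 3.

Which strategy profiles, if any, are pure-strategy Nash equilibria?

The pure Nash equilibria are (Std-C, Std-C) and (Std-E, Std-B).

(Std-C, Std-B): VendorX can switch to Std-E (5 → 7). Not NE.
(Std-C, Std-C): VendorX gets 9, best alternative 4; VendorY gets 7, best alternative 5. No profitable deviation — NE.
(Std-C, Std-D): VendorX can switch to Std-D (0 → 2). Not NE.
(Std-D, Std-B): VendorX can switch to Std-C (4 → 5). Not NE.
(Std-D, Std-C): VendorX can switch to Std-C (0 → 9). Not NE.
(Std-D, Std-D): VendorX can switch to Std-E (2 → 4). Not NE.
(Std-E, Std-B): VendorX gets 7, best alternative 5; VendorY gets 9, best alternative 3. No profitable deviation — NE.
(Std-E, Std-C): VendorX can switch to Std-C (4 → 9). Not NE.
(Std-E, Std-D): VendorY can switch to Std-B (3 → 9). Not NE.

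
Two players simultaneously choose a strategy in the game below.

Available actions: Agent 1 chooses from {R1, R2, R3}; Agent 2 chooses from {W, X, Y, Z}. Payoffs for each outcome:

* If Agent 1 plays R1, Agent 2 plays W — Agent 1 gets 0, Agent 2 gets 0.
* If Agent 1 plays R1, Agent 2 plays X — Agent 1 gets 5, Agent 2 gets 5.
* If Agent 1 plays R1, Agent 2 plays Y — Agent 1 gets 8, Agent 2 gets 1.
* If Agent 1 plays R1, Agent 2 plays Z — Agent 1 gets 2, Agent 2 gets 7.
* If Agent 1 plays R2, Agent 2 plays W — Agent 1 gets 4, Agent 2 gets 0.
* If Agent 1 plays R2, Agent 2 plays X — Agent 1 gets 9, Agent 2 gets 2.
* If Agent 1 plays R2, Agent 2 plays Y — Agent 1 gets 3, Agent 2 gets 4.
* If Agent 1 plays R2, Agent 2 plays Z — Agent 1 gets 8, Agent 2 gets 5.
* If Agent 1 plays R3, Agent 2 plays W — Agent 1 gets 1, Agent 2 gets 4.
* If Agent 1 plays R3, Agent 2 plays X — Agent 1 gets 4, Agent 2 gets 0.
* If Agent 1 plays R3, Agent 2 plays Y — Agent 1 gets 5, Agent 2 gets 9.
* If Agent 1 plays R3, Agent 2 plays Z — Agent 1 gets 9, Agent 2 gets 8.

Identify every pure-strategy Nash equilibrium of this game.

No pure-strategy Nash equilibrium.

Agent 1 against W: payoffs 0, 4, 1 → best response R2.
Agent 1 against X: payoffs 5, 9, 4 → best response R2.
Agent 1 against Y: payoffs 8, 3, 5 → best response R1.
Agent 1 against Z: payoffs 2, 8, 9 → best response R3.
Agent 2 against R1: payoffs 0, 5, 1, 7 → best response Z.
Agent 2 against R2: payoffs 0, 2, 4, 5 → best response Z.
Agent 2 against R3: payoffs 4, 0, 9, 8 → best response Y.
No profile is a mutual best response for all players.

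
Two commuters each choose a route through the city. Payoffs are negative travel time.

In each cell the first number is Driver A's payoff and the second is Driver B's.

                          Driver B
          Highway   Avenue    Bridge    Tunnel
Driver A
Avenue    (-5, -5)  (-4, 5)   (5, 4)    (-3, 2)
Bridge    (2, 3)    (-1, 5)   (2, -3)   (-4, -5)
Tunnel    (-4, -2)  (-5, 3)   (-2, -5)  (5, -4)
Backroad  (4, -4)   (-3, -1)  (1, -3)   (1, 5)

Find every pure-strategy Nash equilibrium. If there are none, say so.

(Bridge, Avenue)

For each player, find the best response to each opponent profile; mutual best responses are the pure NE.
Driver A against Highway: payoffs -5, 2, -4, 4 → best response Backroad.
Driver A against Avenue: payoffs -4, -1, -5, -3 → best response Bridge.
Driver A against Bridge: payoffs 5, 2, -2, 1 → best response Avenue.
Driver A against Tunnel: payoffs -3, -4, 5, 1 → best response Tunnel.
Driver B against Avenue: payoffs -5, 5, 4, 2 → best response Avenue.
Driver B against Bridge: payoffs 3, 5, -3, -5 → best response Avenue.
Driver B against Tunnel: payoffs -2, 3, -5, -4 → best response Avenue.
Driver B against Backroad: payoffs -4, -1, -3, 5 → best response Tunnel.
Mutual best responses: (Bridge, Avenue).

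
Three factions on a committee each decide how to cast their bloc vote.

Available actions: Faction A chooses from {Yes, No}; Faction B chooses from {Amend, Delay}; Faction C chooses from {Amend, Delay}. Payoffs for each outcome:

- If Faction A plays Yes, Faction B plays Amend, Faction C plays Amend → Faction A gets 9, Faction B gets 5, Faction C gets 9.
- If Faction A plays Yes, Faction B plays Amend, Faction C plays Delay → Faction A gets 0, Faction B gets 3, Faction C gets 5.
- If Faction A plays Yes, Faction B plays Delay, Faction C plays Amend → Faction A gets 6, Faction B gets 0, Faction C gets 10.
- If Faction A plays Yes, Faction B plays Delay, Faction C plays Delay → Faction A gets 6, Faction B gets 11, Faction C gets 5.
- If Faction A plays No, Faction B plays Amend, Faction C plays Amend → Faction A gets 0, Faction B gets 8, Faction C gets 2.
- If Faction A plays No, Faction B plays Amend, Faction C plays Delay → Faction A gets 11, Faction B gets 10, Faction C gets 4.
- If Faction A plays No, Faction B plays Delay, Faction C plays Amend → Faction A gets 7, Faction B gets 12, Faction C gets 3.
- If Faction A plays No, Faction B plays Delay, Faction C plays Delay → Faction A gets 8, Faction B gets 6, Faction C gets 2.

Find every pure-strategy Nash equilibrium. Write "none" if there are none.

(Yes, Amend, Amend): Faction A gets 9, best alternative 0; Faction B gets 5, best alternative 0; Faction C gets 9, best alternative 5. No profitable deviation — NE.
(Yes, Amend, Delay): Faction A can switch to No (0 → 11). Not NE.
(Yes, Delay, Amend): Faction A can switch to No (6 → 7). Not NE.
(Yes, Delay, Delay): Faction A can switch to No (6 → 8). Not NE.
(No, Amend, Amend): Faction A can switch to Yes (0 → 9). Not NE.
(No, Amend, Delay): Faction A gets 11, best alternative 0; Faction B gets 10, best alternative 6; Faction C gets 4, best alternative 2. No profitable deviation — NE.
(No, Delay, Amend): Faction A gets 7, best alternative 6; Faction B gets 12, best alternative 8; Faction C gets 3, best alternative 2. No profitable deviation — NE.
(No, Delay, Delay): Faction B can switch to Amend (6 → 10). Not NE.

The pure Nash equilibria are (Yes, Amend, Amend), (No, Amend, Delay), (No, Delay, Amend).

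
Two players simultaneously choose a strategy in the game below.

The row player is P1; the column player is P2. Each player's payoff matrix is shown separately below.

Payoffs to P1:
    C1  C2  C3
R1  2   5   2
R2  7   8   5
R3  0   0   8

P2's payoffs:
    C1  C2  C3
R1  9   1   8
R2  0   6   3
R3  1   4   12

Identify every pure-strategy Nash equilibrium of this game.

The pure Nash equilibria are (R2, C2), (R3, C3).

For each player, find the best response to each opponent profile; mutual best responses are the pure NE.
P1 against C1: payoffs 2, 7, 0 → best response R2.
P1 against C2: payoffs 5, 8, 0 → best response R2.
P1 against C3: payoffs 2, 5, 8 → best response R3.
P2 against R1: payoffs 9, 1, 8 → best response C1.
P2 against R2: payoffs 0, 6, 3 → best response C2.
P2 against R3: payoffs 1, 4, 12 → best response C3.
Mutual best responses: (R2, C2); (R3, C3).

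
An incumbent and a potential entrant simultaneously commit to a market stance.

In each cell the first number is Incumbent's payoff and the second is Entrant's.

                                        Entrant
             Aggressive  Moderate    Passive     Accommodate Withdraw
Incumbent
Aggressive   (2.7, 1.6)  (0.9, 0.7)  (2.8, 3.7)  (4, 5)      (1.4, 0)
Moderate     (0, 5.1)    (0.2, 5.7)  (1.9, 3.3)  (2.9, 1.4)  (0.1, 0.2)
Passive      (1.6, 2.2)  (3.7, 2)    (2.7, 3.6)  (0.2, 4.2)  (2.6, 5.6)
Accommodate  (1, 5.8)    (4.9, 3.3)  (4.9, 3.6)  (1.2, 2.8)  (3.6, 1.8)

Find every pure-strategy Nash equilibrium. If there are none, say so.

For each player, find the best response to each opponent profile; mutual best responses are the pure NE.
Incumbent against Aggressive: payoffs 2.7, 0, 1.6, 1 → best response Aggressive.
Incumbent against Moderate: payoffs 0.9, 0.2, 3.7, 4.9 → best response Accommodate.
Incumbent against Passive: payoffs 2.8, 1.9, 2.7, 4.9 → best response Accommodate.
Incumbent against Accommodate: payoffs 4, 2.9, 0.2, 1.2 → best response Aggressive.
Incumbent against Withdraw: payoffs 1.4, 0.1, 2.6, 3.6 → best response Accommodate.
Entrant against Aggressive: payoffs 1.6, 0.7, 3.7, 5, 0 → best response Accommodate.
Entrant against Moderate: payoffs 5.1, 5.7, 3.3, 1.4, 0.2 → best response Moderate.
Entrant against Passive: payoffs 2.2, 2, 3.6, 4.2, 5.6 → best response Withdraw.
Entrant against Accommodate: payoffs 5.8, 3.3, 3.6, 2.8, 1.8 → best response Aggressive.
Mutual best responses: (Aggressive, Accommodate).

Pure NE: (Aggressive, Accommodate)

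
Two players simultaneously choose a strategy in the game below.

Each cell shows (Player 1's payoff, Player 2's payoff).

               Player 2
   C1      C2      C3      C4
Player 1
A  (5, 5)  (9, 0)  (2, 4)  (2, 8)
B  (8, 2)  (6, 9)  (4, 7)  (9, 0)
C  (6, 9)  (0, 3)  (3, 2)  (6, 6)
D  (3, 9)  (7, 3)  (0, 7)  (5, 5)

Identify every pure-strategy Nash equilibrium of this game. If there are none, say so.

There is no pure-strategy Nash equilibrium.

Player 1 against C1: payoffs 5, 8, 6, 3 → best response B.
Player 1 against C2: payoffs 9, 6, 0, 7 → best response A.
Player 1 against C3: payoffs 2, 4, 3, 0 → best response B.
Player 1 against C4: payoffs 2, 9, 6, 5 → best response B.
Player 2 against A: payoffs 5, 0, 4, 8 → best response C4.
Player 2 against B: payoffs 2, 9, 7, 0 → best response C2.
Player 2 against C: payoffs 9, 3, 2, 6 → best response C1.
Player 2 against D: payoffs 9, 3, 7, 5 → best response C1.
No profile is a mutual best response for all players.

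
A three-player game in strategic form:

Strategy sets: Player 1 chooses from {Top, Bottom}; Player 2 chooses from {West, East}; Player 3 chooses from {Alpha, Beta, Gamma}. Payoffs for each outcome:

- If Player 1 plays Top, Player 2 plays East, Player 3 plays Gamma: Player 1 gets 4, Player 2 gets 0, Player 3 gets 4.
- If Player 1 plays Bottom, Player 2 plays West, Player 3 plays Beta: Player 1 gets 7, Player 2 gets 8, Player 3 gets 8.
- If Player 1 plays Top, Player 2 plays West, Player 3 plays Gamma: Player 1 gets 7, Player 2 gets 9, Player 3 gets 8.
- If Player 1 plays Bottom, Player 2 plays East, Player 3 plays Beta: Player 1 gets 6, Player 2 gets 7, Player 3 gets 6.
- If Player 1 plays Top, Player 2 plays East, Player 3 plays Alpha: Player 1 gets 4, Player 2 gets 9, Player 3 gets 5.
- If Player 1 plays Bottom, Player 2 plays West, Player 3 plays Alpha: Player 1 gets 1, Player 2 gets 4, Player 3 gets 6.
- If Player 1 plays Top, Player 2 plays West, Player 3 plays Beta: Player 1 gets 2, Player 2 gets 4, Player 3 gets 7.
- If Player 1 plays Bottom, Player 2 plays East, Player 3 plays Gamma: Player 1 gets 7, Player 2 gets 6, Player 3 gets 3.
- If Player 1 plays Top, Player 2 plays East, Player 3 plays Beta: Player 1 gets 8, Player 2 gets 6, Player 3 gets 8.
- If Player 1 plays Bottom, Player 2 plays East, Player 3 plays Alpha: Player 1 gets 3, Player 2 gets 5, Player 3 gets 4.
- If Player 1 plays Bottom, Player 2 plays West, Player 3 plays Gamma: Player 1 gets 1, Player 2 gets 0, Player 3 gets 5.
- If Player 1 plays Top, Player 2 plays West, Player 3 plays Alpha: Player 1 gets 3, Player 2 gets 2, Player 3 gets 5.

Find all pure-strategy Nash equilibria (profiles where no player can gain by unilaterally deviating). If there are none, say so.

The pure Nash equilibria are (Top, West, Gamma) and (Top, East, Beta) and (Bottom, West, Beta).

Player 1 against (West, Alpha): payoffs 3, 1 → best response Top.
Player 1 against (West, Beta): payoffs 2, 7 → best response Bottom.
Player 1 against (West, Gamma): payoffs 7, 1 → best response Top.
Player 1 against (East, Alpha): payoffs 4, 3 → best response Top.
Player 1 against (East, Beta): payoffs 8, 6 → best response Top.
Player 1 against (East, Gamma): payoffs 4, 7 → best response Bottom.
Player 2 against (Top, Alpha): payoffs 2, 9 → best response East.
Player 2 against (Top, Beta): payoffs 4, 6 → best response East.
Player 2 against (Top, Gamma): payoffs 9, 0 → best response West.
Player 2 against (Bottom, Alpha): payoffs 4, 5 → best response East.
Player 2 against (Bottom, Beta): payoffs 8, 7 → best response West.
Player 2 against (Bottom, Gamma): payoffs 0, 6 → best response East.
Player 3 against (Top, West): payoffs 5, 7, 8 → best response Gamma.
Player 3 against (Top, East): payoffs 5, 8, 4 → best response Beta.
Player 3 against (Bottom, West): payoffs 6, 8, 5 → best response Beta.
Player 3 against (Bottom, East): payoffs 4, 6, 3 → best response Beta.
Mutual best responses: (Top, West, Gamma); (Top, East, Beta); (Bottom, West, Beta).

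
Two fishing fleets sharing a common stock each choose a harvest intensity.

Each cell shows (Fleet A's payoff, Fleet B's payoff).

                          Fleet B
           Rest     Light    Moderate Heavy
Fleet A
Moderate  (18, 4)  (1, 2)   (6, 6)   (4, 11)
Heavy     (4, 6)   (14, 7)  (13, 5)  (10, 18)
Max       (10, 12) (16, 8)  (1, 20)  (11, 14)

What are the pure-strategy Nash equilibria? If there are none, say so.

This game has no pure Nash equilibrium.

For each player, find the best response to each opponent profile; mutual best responses are the pure NE.
Fleet A against Rest: payoffs 18, 4, 10 → best response Moderate.
Fleet A against Light: payoffs 1, 14, 16 → best response Max.
Fleet A against Moderate: payoffs 6, 13, 1 → best response Heavy.
Fleet A against Heavy: payoffs 4, 10, 11 → best response Max.
Fleet B against Moderate: payoffs 4, 2, 6, 11 → best response Heavy.
Fleet B against Heavy: payoffs 6, 7, 5, 18 → best response Heavy.
Fleet B against Max: payoffs 12, 8, 20, 14 → best response Moderate.
No profile is a mutual best response for all players.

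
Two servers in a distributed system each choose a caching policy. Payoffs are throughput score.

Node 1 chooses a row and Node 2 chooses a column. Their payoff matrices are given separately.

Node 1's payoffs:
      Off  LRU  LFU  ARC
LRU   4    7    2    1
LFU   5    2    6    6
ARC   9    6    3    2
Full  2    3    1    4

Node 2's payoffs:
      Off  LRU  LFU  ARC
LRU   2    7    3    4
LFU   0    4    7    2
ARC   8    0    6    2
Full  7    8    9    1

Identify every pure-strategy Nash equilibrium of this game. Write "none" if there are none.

(LRU, Off): Node 1 can switch to LFU (4 → 5). Not NE.
(LRU, LRU): Node 1 gets 7, best alternative 6; Node 2 gets 7, best alternative 4. No profitable deviation — NE.
(LRU, LFU): Node 1 can switch to LFU (2 → 6). Not NE.
(LRU, ARC): Node 1 can switch to LFU (1 → 6). Not NE.
(LFU, Off): Node 1 can switch to ARC (5 → 9). Not NE.
(LFU, LRU): Node 1 can switch to LRU (2 → 7). Not NE.
(LFU, LFU): Node 1 gets 6, best alternative 3; Node 2 gets 7, best alternative 4. No profitable deviation — NE.
(LFU, ARC): Node 2 can switch to LRU (2 → 4). Not NE.
(ARC, Off): Node 1 gets 9, best alternative 5; Node 2 gets 8, best alternative 6. No profitable deviation — NE.
(ARC, LRU): Node 1 can switch to LRU (6 → 7). Not NE.
(ARC, LFU): Node 1 can switch to LFU (3 → 6). Not NE.
(ARC, ARC): Node 1 can switch to LFU (2 → 6). Not NE.
(Full, Off): Node 1 can switch to LRU (2 → 4). Not NE.
(The remaining 3 profiles each have a profitable deviation by the same check.)

(LRU, LRU), (LFU, LFU), (ARC, Off)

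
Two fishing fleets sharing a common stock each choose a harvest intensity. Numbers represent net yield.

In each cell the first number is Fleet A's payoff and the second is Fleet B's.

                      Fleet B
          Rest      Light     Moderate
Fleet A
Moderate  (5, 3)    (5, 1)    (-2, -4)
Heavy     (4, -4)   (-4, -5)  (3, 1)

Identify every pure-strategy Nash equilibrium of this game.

The pure Nash equilibria are (Moderate, Rest); (Heavy, Moderate).

For each strategy profile, look for a profitable unilateral deviation.
(Moderate, Rest): Fleet A gets 5, best alternative 4; Fleet B gets 3, best alternative 1. No profitable deviation — NE.
(Moderate, Light): Fleet B can switch to Rest (1 → 3). Not NE.
(Moderate, Moderate): Fleet A can switch to Heavy (-2 → 3). Not NE.
(Heavy, Rest): Fleet A can switch to Moderate (4 → 5). Not NE.
(Heavy, Light): Fleet A can switch to Moderate (-4 → 5). Not NE.
(Heavy, Moderate): Fleet A gets 3, best alternative -2; Fleet B gets 1, best alternative -4. No profitable deviation — NE.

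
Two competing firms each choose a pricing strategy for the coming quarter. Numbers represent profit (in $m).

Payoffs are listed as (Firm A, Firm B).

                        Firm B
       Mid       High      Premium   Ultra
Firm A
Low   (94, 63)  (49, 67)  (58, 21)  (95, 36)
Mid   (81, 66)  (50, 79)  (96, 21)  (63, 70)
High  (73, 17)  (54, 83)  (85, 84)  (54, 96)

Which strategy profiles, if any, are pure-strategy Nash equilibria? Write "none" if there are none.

(Low, Mid): Firm B can switch to High (63 → 67). Not NE.
(Low, High): Firm A can switch to Mid (49 → 50). Not NE.
(Low, Premium): Firm A can switch to Mid (58 → 96). Not NE.
(Low, Ultra): Firm B can switch to Mid (36 → 63). Not NE.
(Mid, Mid): Firm A can switch to Low (81 → 94). Not NE.
(Mid, High): Firm A can switch to High (50 → 54). Not NE.
(Mid, Premium): Firm B can switch to Mid (21 → 66). Not NE.
(Mid, Ultra): Firm A can switch to Low (63 → 95). Not NE.
(High, Mid): Firm A can switch to Low (73 → 94). Not NE.
(High, High): Firm B can switch to Premium (83 → 84). Not NE.
(The remaining 2 profiles each have a profitable deviation by the same check.)

No pure-strategy Nash equilibrium.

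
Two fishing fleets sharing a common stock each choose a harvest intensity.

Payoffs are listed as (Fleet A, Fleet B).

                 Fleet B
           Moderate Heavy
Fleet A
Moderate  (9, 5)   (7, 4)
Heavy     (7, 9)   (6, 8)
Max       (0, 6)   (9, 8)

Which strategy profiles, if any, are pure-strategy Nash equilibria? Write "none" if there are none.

Fleet A against Moderate: payoffs 9, 7, 0 → best response Moderate.
Fleet A against Heavy: payoffs 7, 6, 9 → best response Max.
Fleet B against Moderate: payoffs 5, 4 → best response Moderate.
Fleet B against Heavy: payoffs 9, 8 → best response Moderate.
Fleet B against Max: payoffs 6, 8 → best response Heavy.
Mutual best responses: (Moderate, Moderate); (Max, Heavy).

(Moderate, Moderate); (Max, Heavy)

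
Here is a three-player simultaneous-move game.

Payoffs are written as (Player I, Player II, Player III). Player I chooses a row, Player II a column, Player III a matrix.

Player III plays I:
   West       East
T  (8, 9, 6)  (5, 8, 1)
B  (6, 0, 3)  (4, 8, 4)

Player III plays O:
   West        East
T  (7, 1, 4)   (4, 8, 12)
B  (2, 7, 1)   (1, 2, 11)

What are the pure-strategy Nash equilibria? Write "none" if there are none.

Player I against (West, I): payoffs 8, 6 → best response T.
Player I against (West, O): payoffs 7, 2 → best response T.
Player I against (East, I): payoffs 5, 4 → best response T.
Player I against (East, O): payoffs 4, 1 → best response T.
Player II against (T, I): payoffs 9, 8 → best response West.
Player II against (T, O): payoffs 1, 8 → best response East.
Player II against (B, I): payoffs 0, 8 → best response East.
Player II against (B, O): payoffs 7, 2 → best response West.
Player III against (T, West): payoffs 6, 4 → best response I.
Player III against (T, East): payoffs 1, 12 → best response O.
Player III against (B, West): payoffs 3, 1 → best response I.
Player III against (B, East): payoffs 4, 11 → best response O.
Mutual best responses: (T, West, I); (T, East, O).

Pure-strategy Nash equilibria: (T, West, I); (T, East, O)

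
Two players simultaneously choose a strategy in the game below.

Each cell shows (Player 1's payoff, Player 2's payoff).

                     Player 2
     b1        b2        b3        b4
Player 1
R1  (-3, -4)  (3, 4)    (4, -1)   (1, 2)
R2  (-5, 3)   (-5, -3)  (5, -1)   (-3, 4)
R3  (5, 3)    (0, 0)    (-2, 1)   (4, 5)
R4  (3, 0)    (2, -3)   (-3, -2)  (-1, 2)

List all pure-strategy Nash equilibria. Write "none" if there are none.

Player 1 against b1: payoffs -3, -5, 5, 3 → best response R3.
Player 1 against b2: payoffs 3, -5, 0, 2 → best response R1.
Player 1 against b3: payoffs 4, 5, -2, -3 → best response R2.
Player 1 against b4: payoffs 1, -3, 4, -1 → best response R3.
Player 2 against R1: payoffs -4, 4, -1, 2 → best response b2.
Player 2 against R2: payoffs 3, -3, -1, 4 → best response b4.
Player 2 against R3: payoffs 3, 0, 1, 5 → best response b4.
Player 2 against R4: payoffs 0, -3, -2, 2 → best response b4.
Mutual best responses: (R1, b2); (R3, b4).

The pure Nash equilibria are (R1, b2); (R3, b4).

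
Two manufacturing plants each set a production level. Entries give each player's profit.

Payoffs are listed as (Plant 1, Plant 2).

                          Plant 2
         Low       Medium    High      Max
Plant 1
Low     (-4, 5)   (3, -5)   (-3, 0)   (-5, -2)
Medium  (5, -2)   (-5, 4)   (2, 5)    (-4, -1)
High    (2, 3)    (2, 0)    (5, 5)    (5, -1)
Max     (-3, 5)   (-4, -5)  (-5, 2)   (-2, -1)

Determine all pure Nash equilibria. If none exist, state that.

For each player, find the best response to each opponent profile; mutual best responses are the pure NE.
Plant 1 against Low: payoffs -4, 5, 2, -3 → best response Medium.
Plant 1 against Medium: payoffs 3, -5, 2, -4 → best response Low.
Plant 1 against High: payoffs -3, 2, 5, -5 → best response High.
Plant 1 against Max: payoffs -5, -4, 5, -2 → best response High.
Plant 2 against Low: payoffs 5, -5, 0, -2 → best response Low.
Plant 2 against Medium: payoffs -2, 4, 5, -1 → best response High.
Plant 2 against High: payoffs 3, 0, 5, -1 → best response High.
Plant 2 against Max: payoffs 5, -5, 2, -1 → best response Low.
Mutual best responses: (High, High).

(High, High)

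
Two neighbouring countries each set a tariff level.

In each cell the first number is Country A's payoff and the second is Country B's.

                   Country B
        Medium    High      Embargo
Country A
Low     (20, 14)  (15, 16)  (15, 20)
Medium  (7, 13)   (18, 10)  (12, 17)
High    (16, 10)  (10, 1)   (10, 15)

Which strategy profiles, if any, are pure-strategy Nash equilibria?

The unique pure-strategy Nash equilibrium is (Low, Embargo).

For each strategy profile, look for a profitable unilateral deviation.
(Low, Medium): Country B can switch to High (14 → 16). Not NE.
(Low, High): Country A can switch to Medium (15 → 18). Not NE.
(Low, Embargo): Country A gets 15, best alternative 12; Country B gets 20, best alternative 16. No profitable deviation — NE.
(Medium, Medium): Country A can switch to Low (7 → 20). Not NE.
(Medium, High): Country B can switch to Medium (10 → 13). Not NE.
(Medium, Embargo): Country A can switch to Low (12 → 15). Not NE.
(High, Medium): Country A can switch to Low (16 → 20). Not NE.
(High, High): Country A can switch to Low (10 → 15). Not NE.
(High, Embargo): Country A can switch to Low (10 → 15). Not NE.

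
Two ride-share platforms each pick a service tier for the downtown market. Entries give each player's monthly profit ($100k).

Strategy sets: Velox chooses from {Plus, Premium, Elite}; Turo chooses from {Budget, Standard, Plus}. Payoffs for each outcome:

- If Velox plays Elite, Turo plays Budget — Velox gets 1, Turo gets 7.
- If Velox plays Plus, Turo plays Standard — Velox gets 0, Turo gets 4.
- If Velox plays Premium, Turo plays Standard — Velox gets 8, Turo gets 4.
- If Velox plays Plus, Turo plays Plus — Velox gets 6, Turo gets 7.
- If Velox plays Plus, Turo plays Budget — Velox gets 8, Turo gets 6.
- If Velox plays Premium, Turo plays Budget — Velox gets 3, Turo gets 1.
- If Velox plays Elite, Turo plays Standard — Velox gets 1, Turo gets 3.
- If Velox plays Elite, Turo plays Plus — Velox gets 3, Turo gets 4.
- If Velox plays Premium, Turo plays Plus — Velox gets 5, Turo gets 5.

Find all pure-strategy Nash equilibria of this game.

The unique pure-strategy Nash equilibrium is (Plus, Plus).

(Plus, Budget): Turo can switch to Plus (6 → 7). Not NE.
(Plus, Standard): Velox can switch to Premium (0 → 8). Not NE.
(Plus, Plus): Velox gets 6, best alternative 5; Turo gets 7, best alternative 6. No profitable deviation — NE.
(Premium, Budget): Velox can switch to Plus (3 → 8). Not NE.
(Premium, Standard): Turo can switch to Plus (4 → 5). Not NE.
(Premium, Plus): Velox can switch to Plus (5 → 6). Not NE.
(Elite, Budget): Velox can switch to Plus (1 → 8). Not NE.
(Elite, Standard): Velox can switch to Premium (1 → 8). Not NE.
(Elite, Plus): Velox can switch to Plus (3 → 6). Not NE.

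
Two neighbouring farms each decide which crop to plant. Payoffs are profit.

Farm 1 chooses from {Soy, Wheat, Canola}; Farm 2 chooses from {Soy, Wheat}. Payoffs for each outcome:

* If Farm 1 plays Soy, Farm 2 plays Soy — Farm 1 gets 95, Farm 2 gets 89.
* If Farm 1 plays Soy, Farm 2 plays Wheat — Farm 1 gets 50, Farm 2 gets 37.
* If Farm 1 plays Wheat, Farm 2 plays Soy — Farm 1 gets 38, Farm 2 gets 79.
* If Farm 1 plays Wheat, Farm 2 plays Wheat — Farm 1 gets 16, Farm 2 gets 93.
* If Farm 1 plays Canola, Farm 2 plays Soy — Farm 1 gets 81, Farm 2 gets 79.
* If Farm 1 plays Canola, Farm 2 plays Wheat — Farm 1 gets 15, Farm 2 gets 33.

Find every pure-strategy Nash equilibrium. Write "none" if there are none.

The unique pure-strategy Nash equilibrium is (Soy, Soy).

(Soy, Soy): Farm 1 gets 95, best alternative 81; Farm 2 gets 89, best alternative 37. No profitable deviation — NE.
(Soy, Wheat): Farm 2 can switch to Soy (37 → 89). Not NE.
(Wheat, Soy): Farm 1 can switch to Soy (38 → 95). Not NE.
(Wheat, Wheat): Farm 1 can switch to Soy (16 → 50). Not NE.
(Canola, Soy): Farm 1 can switch to Soy (81 → 95). Not NE.
(Canola, Wheat): Farm 1 can switch to Soy (15 → 50). Not NE.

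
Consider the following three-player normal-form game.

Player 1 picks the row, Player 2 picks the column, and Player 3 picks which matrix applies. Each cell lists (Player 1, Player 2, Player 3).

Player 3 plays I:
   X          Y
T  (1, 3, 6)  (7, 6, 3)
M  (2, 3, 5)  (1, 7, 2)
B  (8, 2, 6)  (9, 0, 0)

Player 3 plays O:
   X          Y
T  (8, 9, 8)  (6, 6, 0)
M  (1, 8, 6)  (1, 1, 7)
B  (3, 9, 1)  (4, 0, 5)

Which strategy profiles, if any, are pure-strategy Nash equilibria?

(T, X, I): Player 1 can switch to M (1 → 2). Not NE.
(T, X, O): Player 1 gets 8, best alternative 3; Player 2 gets 9, best alternative 6; Player 3 gets 8, best alternative 6. No profitable deviation — NE.
(T, Y, I): Player 1 can switch to B (7 → 9). Not NE.
(T, Y, O): Player 2 can switch to X (6 → 9). Not NE.
(M, X, I): Player 1 can switch to B (2 → 8). Not NE.
(M, X, O): Player 1 can switch to T (1 → 8). Not NE.
(M, Y, I): Player 1 can switch to T (1 → 7). Not NE.
(M, Y, O): Player 1 can switch to T (1 → 6). Not NE.
(B, X, I): Player 1 gets 8, best alternative 2; Player 2 gets 2, best alternative 0; Player 3 gets 6, best alternative 1. No profitable deviation — NE.
(B, X, O): Player 1 can switch to T (3 → 8). Not NE.
(The remaining 2 profiles each have a profitable deviation by the same check.)

Pure-strategy Nash equilibria: (T, X, O); (B, X, I)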